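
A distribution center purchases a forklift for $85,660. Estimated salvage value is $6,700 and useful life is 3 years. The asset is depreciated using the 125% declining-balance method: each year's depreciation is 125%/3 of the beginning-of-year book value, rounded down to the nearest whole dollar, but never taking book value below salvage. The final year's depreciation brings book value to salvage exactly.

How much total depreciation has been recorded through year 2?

Depreciable base = $85,660 − $6,700 = $78,960.
Year 1: ⌊$85,660 × 125%/3⌋ = $35,691. Book value $49,969.
Year 2: ⌊$49,969 × 125%/3⌋ = $20,820. Book value $29,149.
Accumulated through year 2 = $85,660 − $29,149 = $56,511.

$56,511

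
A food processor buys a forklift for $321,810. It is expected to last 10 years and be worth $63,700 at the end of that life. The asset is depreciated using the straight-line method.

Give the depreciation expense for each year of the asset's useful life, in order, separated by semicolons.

$25,811; $25,811; $25,811; $25,811; $25,811; $25,811; $25,811; $25,811; $25,811; $25,811

Depreciable base = $321,810 − $63,700 = $258,110.
Annual expense = $258,110 / 10 = $25,811.
End of year 1: book value $295,999.
End of year 2: book value $270,188.
End of year 3: book value $244,377.
End of year 4: book value $218,566.
End of year 5: book value $192,755.
End of year 6: book value $166,944.
End of year 7: book value $141,133.
End of year 8: book value $115,322.
End of year 9: book value $89,511.
End of year 10: book value $63,700.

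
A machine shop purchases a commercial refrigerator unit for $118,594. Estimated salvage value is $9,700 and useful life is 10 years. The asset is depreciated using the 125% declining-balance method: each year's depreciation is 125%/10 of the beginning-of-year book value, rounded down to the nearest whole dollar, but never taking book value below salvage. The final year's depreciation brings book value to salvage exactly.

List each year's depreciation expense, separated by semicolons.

$14,824; $12,971; $11,349; $9,931; $8,689; $7,603; $6,653; $5,821; $5,094; $25,959

Depreciable base = $118,594 − $9,700 = $108,894.
Year 1: ⌊$118,594 × 125%/10⌋ = $14,824. Book value $103,770.
Year 2: ⌊$103,770 × 125%/10⌋ = $12,971. Book value $90,799.
Year 3: ⌊$90,799 × 125%/10⌋ = $11,349. Book value $79,450.
Year 4: ⌊$79,450 × 125%/10⌋ = $9,931. Book value $69,519.
Year 5: ⌊$69,519 × 125%/10⌋ = $8,689. Book value $60,830.
Year 6: ⌊$60,830 × 125%/10⌋ = $7,603. Book value $53,227.
Year 7: ⌊$53,227 × 125%/10⌋ = $6,653. Book value $46,574.
Year 8: ⌊$46,574 × 125%/10⌋ = $5,821. Book value $40,753.
Year 9: ⌊$40,753 × 125%/10⌋ = $5,094. Book value $35,659.
Year 10 (final): $35,659 − $9,700 = $25,959. Book value $9,700.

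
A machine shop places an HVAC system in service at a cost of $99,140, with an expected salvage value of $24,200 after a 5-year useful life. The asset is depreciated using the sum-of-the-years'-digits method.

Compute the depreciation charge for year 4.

$9,992

Depreciable base = $99,140 − $24,200 = $74,940.
Sum of the years' digits = 5+4+3+2+1 = 15.
Year 1: $74,940 × 5/15 = $24,980. Book value $74,160.
Year 2: $74,940 × 4/15 = $19,984. Book value $54,176.
Year 3: $74,940 × 3/15 = $14,988. Book value $39,188.
Year 4: $74,940 × 2/15 = $9,992. Book value $29,196.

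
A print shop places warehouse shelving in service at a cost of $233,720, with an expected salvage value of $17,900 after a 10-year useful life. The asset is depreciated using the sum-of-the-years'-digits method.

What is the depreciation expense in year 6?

$19,620

Depreciable base = $233,720 − $17,900 = $215,820.
Sum of the years' digits = 10+9+8+7+6+5+4+3+2+1 = 55.
Year 1: $215,820 × 10/55 = $39,240. Book value $194,480.
Year 2: $215,820 × 9/55 = $35,316. Book value $159,164.
Year 3: $215,820 × 8/55 = $31,392. Book value $127,772.
Year 4: $215,820 × 7/55 = $27,468. Book value $100,304.
Year 5: $215,820 × 6/55 = $23,544. Book value $76,760.
Year 6: $215,820 × 5/55 = $19,620. Book value $57,140.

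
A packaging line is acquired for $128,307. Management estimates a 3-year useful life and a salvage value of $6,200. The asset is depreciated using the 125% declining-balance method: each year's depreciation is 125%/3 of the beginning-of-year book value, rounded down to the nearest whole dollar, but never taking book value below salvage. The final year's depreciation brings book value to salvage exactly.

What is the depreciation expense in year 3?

Depreciable base = $128,307 − $6,200 = $122,107.
Year 1: ⌊$128,307 × 125%/3⌋ = $53,461. Book value $74,846.
Year 2: ⌊$74,846 × 125%/3⌋ = $31,185. Book value $43,661.
Year 3 (final): $43,661 − $6,200 = $37,461. Book value $6,200.

$37,461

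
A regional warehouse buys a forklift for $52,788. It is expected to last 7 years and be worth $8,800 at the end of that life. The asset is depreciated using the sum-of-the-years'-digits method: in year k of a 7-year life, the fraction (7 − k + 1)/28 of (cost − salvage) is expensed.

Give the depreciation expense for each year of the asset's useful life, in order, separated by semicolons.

$10,997; $9,426; $7,855; $6,284; $4,713; $3,142; $1,571

Depreciable base = $52,788 − $8,800 = $43,988.
Sum of the years' digits = 7+6+5+4+3+2+1 = 28.
Year 1: $43,988 × 7/28 = $10,997. Book value $41,791.
Year 2: $43,988 × 6/28 = $9,426. Book value $32,365.
Year 3: $43,988 × 5/28 = $7,855. Book value $24,510.
Year 4: $43,988 × 4/28 = $6,284. Book value $18,226.
Year 5: $43,988 × 3/28 = $4,713. Book value $13,513.
Year 6: $43,988 × 2/28 = $3,142. Book value $10,371.
Year 7: $43,988 × 1/28 = $1,571. Book value $8,800.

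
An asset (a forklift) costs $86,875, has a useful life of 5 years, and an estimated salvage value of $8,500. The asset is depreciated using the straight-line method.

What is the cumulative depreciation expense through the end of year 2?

Depreciable base = $86,875 − $8,500 = $78,375.
Annual expense = $78,375 / 5 = $15,675.
End of year 1: book value $71,200.
End of year 2: book value $55,525.
Accumulated through year 2 = $86,875 − $55,525 = $31,350.

$31,350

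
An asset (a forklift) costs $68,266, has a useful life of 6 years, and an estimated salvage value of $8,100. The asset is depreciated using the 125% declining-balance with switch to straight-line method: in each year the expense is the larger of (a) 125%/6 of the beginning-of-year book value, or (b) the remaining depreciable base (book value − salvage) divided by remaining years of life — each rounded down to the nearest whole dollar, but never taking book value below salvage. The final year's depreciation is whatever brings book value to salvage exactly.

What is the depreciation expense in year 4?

$8,590

Depreciable base = $68,266 − $8,100 = $60,166.
Year 1: DB = ⌊$68,266 × 125%/6⌋ = $14,222; SL = ⌊$60,166/6⌋ = $10,027 → take DB $14,222. Book value $54,044.
Year 2: DB = ⌊$54,044 × 125%/6⌋ = $11,259; SL = ⌊$45,944/5⌋ = $9,188 → take DB $11,259. Book value $42,785.
Year 3: DB = ⌊$42,785 × 125%/6⌋ = $8,913; SL = ⌊$34,685/4⌋ = $8,671 → take DB $8,913. Book value $33,872.
Year 4: DB = ⌊$33,872 × 125%/6⌋ = $7,056; SL = ⌊$25,772/3⌋ = $8,590 → take SL $8,590. Book value $25,282.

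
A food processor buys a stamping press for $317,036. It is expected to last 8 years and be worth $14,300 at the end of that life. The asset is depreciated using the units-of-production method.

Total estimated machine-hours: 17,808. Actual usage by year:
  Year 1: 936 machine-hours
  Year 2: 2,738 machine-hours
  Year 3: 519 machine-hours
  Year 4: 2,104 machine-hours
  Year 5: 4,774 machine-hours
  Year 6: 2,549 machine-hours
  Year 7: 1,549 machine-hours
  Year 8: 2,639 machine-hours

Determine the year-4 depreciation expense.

Depreciable base = $317,036 − $14,300 = $302,736.
Rate = $302,736 / 17,808 machine-hours = $17 per machine-hour.
Year 1: 936 × $17 = $15,912. Book value $301,124.
Year 2: 2,738 × $17 = $46,546. Book value $254,578.
Year 3: 519 × $17 = $8,823. Book value $245,755.
Year 4: 2,104 × $17 = $35,768. Book value $209,987.

$35,768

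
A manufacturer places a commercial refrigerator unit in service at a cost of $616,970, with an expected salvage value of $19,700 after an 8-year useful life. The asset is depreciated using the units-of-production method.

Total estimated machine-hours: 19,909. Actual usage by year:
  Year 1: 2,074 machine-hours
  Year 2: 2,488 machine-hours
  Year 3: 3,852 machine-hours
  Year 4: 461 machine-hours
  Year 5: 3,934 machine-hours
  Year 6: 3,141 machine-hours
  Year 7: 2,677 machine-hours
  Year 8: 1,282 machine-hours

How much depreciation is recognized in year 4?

$13,830

Depreciable base = $616,970 − $19,700 = $597,270.
Rate = $597,270 / 19,909 machine-hours = $30 per machine-hour.
Year 1: 2,074 × $30 = $62,220. Book value $554,750.
Year 2: 2,488 × $30 = $74,640. Book value $480,110.
Year 3: 3,852 × $30 = $115,560. Book value $364,550.
Year 4: 461 × $30 = $13,830. Book value $350,720.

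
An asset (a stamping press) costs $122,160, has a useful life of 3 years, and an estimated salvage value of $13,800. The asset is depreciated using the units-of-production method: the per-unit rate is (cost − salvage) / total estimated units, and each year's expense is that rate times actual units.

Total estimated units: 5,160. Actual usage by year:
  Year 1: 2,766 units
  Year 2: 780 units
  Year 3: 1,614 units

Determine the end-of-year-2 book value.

$47,694

Depreciable base = $122,160 − $13,800 = $108,360.
Rate = $108,360 / 5,160 units = $21 per unit.
Year 1: 2,766 × $21 = $58,086. Book value $64,074.
Year 2: 780 × $21 = $16,380. Book value $47,694.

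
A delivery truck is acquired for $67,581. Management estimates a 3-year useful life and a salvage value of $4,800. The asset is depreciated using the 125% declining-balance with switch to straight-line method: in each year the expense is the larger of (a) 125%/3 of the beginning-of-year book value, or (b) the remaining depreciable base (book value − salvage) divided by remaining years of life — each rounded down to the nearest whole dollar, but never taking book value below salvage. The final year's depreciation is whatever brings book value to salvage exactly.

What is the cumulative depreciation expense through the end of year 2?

Depreciable base = $67,581 − $4,800 = $62,781.
Year 1: DB = ⌊$67,581 × 125%/3⌋ = $28,158; SL = ⌊$62,781/3⌋ = $20,927 → take DB $28,158. Book value $39,423.
Year 2: DB = ⌊$39,423 × 125%/3⌋ = $16,426; SL = ⌊$34,623/2⌋ = $17,311 → take SL $17,311. Book value $22,112.
Accumulated through year 2 = $67,581 − $22,112 = $45,469.

$45,469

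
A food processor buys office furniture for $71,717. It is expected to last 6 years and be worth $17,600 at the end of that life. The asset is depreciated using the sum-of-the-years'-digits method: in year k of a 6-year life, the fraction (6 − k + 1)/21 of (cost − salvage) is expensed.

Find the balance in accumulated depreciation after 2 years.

$28,347

Depreciable base = $71,717 − $17,600 = $54,117.
Sum of the years' digits = 6+5+4+3+2+1 = 21.
Year 1: $54,117 × 6/21 = $15,462. Book value $56,255.
Year 2: $54,117 × 5/21 = $12,885. Book value $43,370.
Accumulated through year 2 = $71,717 − $43,370 = $28,347.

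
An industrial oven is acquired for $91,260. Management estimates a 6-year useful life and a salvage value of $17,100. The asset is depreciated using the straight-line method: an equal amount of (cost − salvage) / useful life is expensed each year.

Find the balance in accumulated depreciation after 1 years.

$12,360

Depreciable base = $91,260 − $17,100 = $74,160.
Annual expense = $74,160 / 6 = $12,360.
End of year 1: book value $78,900.
Accumulated through year 1 = $91,260 − $78,900 = $12,360.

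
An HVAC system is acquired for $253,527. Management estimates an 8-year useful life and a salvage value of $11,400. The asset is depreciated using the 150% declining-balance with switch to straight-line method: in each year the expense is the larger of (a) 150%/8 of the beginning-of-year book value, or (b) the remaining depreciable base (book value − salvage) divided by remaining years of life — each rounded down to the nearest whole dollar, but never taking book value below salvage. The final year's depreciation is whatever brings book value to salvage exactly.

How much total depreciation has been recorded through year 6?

$192,581

Depreciable base = $253,527 − $11,400 = $242,127.
Year 1: DB = ⌊$253,527 × 150%/8⌋ = $47,536; SL = ⌊$242,127/8⌋ = $30,265 → take DB $47,536. Book value $205,991.
Year 2: DB = ⌊$205,991 × 150%/8⌋ = $38,623; SL = ⌊$194,591/7⌋ = $27,798 → take DB $38,623. Book value $167,368.
Year 3: DB = ⌊$167,368 × 150%/8⌋ = $31,381; SL = ⌊$155,968/6⌋ = $25,994 → take DB $31,381. Book value $135,987.
Year 4: DB = ⌊$135,987 × 150%/8⌋ = $25,497; SL = ⌊$124,587/5⌋ = $24,917 → take DB $25,497. Book value $110,490.
Year 5: DB = ⌊$110,490 × 150%/8⌋ = $20,716; SL = ⌊$99,090/4⌋ = $24,772 → take SL $24,772. Book value $85,718.
Year 6: DB = ⌊$85,718 × 150%/8⌋ = $16,072; SL = ⌊$74,318/3⌋ = $24,772 → take SL $24,772. Book value $60,946.
Accumulated through year 6 = $253,527 − $60,946 = $192,581.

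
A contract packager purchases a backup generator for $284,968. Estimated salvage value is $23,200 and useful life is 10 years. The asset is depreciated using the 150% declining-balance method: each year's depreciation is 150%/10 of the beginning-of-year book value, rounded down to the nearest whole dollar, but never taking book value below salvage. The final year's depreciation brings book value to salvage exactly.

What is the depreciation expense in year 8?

Depreciable base = $284,968 − $23,200 = $261,768.
Year 1: ⌊$284,968 × 150%/10⌋ = $42,745. Book value $242,223.
Year 2: ⌊$242,223 × 150%/10⌋ = $36,333. Book value $205,890.
Year 3: ⌊$205,890 × 150%/10⌋ = $30,883. Book value $175,007.
Year 4: ⌊$175,007 × 150%/10⌋ = $26,251. Book value $148,756.
Year 5: ⌊$148,756 × 150%/10⌋ = $22,313. Book value $126,443.
Year 6: ⌊$126,443 × 150%/10⌋ = $18,966. Book value $107,477.
Year 7: ⌊$107,477 × 150%/10⌋ = $16,121. Book value $91,356.
Year 8: ⌊$91,356 × 150%/10⌋ = $13,703. Book value $77,653.

$13,703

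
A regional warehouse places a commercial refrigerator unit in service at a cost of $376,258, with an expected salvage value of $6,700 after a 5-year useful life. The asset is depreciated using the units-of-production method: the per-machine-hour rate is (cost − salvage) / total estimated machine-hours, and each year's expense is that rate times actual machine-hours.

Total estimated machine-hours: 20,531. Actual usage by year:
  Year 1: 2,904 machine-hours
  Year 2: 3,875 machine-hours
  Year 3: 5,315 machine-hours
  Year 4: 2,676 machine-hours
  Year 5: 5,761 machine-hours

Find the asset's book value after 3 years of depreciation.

$158,566

Depreciable base = $376,258 − $6,700 = $369,558.
Rate = $369,558 / 20,531 machine-hours = $18 per machine-hour.
Year 1: 2,904 × $18 = $52,272. Book value $323,986.
Year 2: 3,875 × $18 = $69,750. Book value $254,236.
Year 3: 5,315 × $18 = $95,670. Book value $158,566.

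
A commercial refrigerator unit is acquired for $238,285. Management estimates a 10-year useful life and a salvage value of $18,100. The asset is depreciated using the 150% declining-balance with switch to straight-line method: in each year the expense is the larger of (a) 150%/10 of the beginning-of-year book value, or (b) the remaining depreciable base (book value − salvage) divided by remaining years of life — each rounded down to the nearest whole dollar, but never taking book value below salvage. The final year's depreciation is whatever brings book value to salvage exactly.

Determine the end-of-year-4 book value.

$124,388

Depreciable base = $238,285 − $18,100 = $220,185.
Year 1: DB = ⌊$238,285 × 150%/10⌋ = $35,742; SL = ⌊$220,185/10⌋ = $22,018 → take DB $35,742. Book value $202,543.
Year 2: DB = ⌊$202,543 × 150%/10⌋ = $30,381; SL = ⌊$184,443/9⌋ = $20,493 → take DB $30,381. Book value $172,162.
Year 3: DB = ⌊$172,162 × 150%/10⌋ = $25,824; SL = ⌊$154,062/8⌋ = $19,257 → take DB $25,824. Book value $146,338.
Year 4: DB = ⌊$146,338 × 150%/10⌋ = $21,950; SL = ⌊$128,238/7⌋ = $18,319 → take DB $21,950. Book value $124,388.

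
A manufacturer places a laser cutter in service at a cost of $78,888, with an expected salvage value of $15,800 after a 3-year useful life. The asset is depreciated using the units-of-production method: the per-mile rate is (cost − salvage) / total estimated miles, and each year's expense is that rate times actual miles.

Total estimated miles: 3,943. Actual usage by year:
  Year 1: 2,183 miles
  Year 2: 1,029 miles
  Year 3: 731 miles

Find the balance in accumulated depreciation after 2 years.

$51,392

Depreciable base = $78,888 − $15,800 = $63,088.
Rate = $63,088 / 3,943 miles = $16 per mile.
Year 1: 2,183 × $16 = $34,928. Book value $43,960.
Year 2: 1,029 × $16 = $16,464. Book value $27,496.
Accumulated through year 2 = $78,888 − $27,496 = $51,392.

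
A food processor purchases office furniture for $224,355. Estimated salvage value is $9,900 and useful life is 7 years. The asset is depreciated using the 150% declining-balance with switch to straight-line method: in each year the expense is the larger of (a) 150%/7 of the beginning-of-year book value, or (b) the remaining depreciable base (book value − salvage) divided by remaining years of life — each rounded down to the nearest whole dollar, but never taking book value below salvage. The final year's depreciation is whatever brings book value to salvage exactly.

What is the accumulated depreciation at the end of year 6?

Depreciable base = $224,355 − $9,900 = $214,455.
Year 1: DB = ⌊$224,355 × 150%/7⌋ = $48,076; SL = ⌊$214,455/7⌋ = $30,636 → take DB $48,076. Book value $176,279.
Year 2: DB = ⌊$176,279 × 150%/7⌋ = $37,774; SL = ⌊$166,379/6⌋ = $27,729 → take DB $37,774. Book value $138,505.
Year 3: DB = ⌊$138,505 × 150%/7⌋ = $29,679; SL = ⌊$128,605/5⌋ = $25,721 → take DB $29,679. Book value $108,826.
Year 4: DB = ⌊$108,826 × 150%/7⌋ = $23,319; SL = ⌊$98,926/4⌋ = $24,731 → take SL $24,731. Book value $84,095.
Year 5: DB = ⌊$84,095 × 150%/7⌋ = $18,020; SL = ⌊$74,195/3⌋ = $24,731 → take SL $24,731. Book value $59,364.
Year 6: DB = ⌊$59,364 × 150%/7⌋ = $12,720; SL = ⌊$49,464/2⌋ = $24,732 → take SL $24,732. Book value $34,632.
Accumulated through year 6 = $224,355 − $34,632 = $189,723.

$189,723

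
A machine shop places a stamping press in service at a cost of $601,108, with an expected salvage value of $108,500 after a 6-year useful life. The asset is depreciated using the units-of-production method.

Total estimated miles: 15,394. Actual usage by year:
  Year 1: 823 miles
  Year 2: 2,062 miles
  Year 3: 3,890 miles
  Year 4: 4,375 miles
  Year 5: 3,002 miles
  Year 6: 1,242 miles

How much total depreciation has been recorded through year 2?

Depreciable base = $601,108 − $108,500 = $492,608.
Rate = $492,608 / 15,394 miles = $32 per mile.
Year 1: 823 × $32 = $26,336. Book value $574,772.
Year 2: 2,062 × $32 = $65,984. Book value $508,788.
Accumulated through year 2 = $601,108 − $508,788 = $92,320.

$92,320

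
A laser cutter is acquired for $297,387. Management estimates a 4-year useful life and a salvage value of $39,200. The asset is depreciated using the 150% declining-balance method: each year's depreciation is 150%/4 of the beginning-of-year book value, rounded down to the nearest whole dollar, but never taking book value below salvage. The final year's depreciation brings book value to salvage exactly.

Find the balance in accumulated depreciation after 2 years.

$181,220

Depreciable base = $297,387 − $39,200 = $258,187.
Year 1: ⌊$297,387 × 150%/4⌋ = $111,520. Book value $185,867.
Year 2: ⌊$185,867 × 150%/4⌋ = $69,700. Book value $116,167.
Accumulated through year 2 = $297,387 − $116,167 = $181,220.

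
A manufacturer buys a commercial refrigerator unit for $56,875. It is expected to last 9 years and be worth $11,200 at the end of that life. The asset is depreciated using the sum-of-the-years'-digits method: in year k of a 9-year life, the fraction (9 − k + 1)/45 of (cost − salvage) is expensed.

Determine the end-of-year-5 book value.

Depreciable base = $56,875 − $11,200 = $45,675.
Sum of the years' digits = 9+8+7+6+5+4+3+2+1 = 45.
Year 1: $45,675 × 9/45 = $9,135. Book value $47,740.
Year 2: $45,675 × 8/45 = $8,120. Book value $39,620.
Year 3: $45,675 × 7/45 = $7,105. Book value $32,515.
Year 4: $45,675 × 6/45 = $6,090. Book value $26,425.
Year 5: $45,675 × 5/45 = $5,075. Book value $21,350.

$21,350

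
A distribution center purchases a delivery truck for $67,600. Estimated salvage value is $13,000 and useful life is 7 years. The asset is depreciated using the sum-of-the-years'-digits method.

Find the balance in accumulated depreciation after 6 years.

$52,650

Depreciable base = $67,600 − $13,000 = $54,600.
Sum of the years' digits = 7+6+5+4+3+2+1 = 28.
Year 1: $54,600 × 7/28 = $13,650. Book value $53,950.
Year 2: $54,600 × 6/28 = $11,700. Book value $42,250.
Year 3: $54,600 × 5/28 = $9,750. Book value $32,500.
Year 4: $54,600 × 4/28 = $7,800. Book value $24,700.
Year 5: $54,600 × 3/28 = $5,850. Book value $18,850.
Year 6: $54,600 × 2/28 = $3,900. Book value $14,950.
Accumulated through year 6 = $67,600 − $14,950 = $52,650.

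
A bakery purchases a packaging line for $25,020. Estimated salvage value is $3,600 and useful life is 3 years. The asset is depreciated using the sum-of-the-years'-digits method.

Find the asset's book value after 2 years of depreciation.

$7,170

Depreciable base = $25,020 − $3,600 = $21,420.
Sum of the years' digits = 3+2+1 = 6.
Year 1: $21,420 × 3/6 = $10,710. Book value $14,310.
Year 2: $21,420 × 2/6 = $7,140. Book value $7,170.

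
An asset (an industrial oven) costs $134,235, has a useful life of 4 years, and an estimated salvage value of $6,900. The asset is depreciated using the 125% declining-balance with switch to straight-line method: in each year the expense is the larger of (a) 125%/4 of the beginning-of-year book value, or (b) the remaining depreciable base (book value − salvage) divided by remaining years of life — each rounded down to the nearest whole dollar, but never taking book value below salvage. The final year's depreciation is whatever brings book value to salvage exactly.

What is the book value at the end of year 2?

$63,448

Depreciable base = $134,235 − $6,900 = $127,335.
Year 1: DB = ⌊$134,235 × 125%/4⌋ = $41,948; SL = ⌊$127,335/4⌋ = $31,833 → take DB $41,948. Book value $92,287.
Year 2: DB = ⌊$92,287 × 125%/4⌋ = $28,839; SL = ⌊$85,387/3⌋ = $28,462 → take DB $28,839. Book value $63,448.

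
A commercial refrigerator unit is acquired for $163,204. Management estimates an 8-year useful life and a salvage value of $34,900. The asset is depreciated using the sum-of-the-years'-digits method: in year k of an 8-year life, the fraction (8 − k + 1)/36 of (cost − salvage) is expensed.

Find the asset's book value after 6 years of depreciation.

$45,592

Depreciable base = $163,204 − $34,900 = $128,304.
Sum of the years' digits = 8+7+6+5+4+3+2+1 = 36.
Year 1: $128,304 × 8/36 = $28,512. Book value $134,692.
Year 2: $128,304 × 7/36 = $24,948. Book value $109,744.
Year 3: $128,304 × 6/36 = $21,384. Book value $88,360.
Year 4: $128,304 × 5/36 = $17,820. Book value $70,540.
Year 5: $128,304 × 4/36 = $14,256. Book value $56,284.
Year 6: $128,304 × 3/36 = $10,692. Book value $45,592.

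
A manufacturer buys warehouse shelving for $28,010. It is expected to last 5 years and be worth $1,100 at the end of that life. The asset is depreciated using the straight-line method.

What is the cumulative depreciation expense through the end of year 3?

$16,146

Depreciable base = $28,010 − $1,100 = $26,910.
Annual expense = $26,910 / 5 = $5,382.
End of year 1: book value $22,628.
End of year 2: book value $17,246.
End of year 3: book value $11,864.
Accumulated through year 3 = $28,010 − $11,864 = $16,146.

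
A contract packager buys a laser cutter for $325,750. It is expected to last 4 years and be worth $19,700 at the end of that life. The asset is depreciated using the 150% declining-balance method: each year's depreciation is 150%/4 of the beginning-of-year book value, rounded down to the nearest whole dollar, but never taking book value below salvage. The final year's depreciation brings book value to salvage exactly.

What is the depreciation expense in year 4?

$59,830

Depreciable base = $325,750 − $19,700 = $306,050.
Year 1: ⌊$325,750 × 150%/4⌋ = $122,156. Book value $203,594.
Year 2: ⌊$203,594 × 150%/4⌋ = $76,347. Book value $127,247.
Year 3: ⌊$127,247 × 150%/4⌋ = $47,717. Book value $79,530.
Year 4 (final): $79,530 − $19,700 = $59,830. Book value $19,700.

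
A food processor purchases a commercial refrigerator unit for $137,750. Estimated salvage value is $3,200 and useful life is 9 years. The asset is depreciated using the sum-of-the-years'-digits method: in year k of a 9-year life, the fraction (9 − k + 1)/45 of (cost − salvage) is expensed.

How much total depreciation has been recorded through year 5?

Depreciable base = $137,750 − $3,200 = $134,550.
Sum of the years' digits = 9+8+7+6+5+4+3+2+1 = 45.
Year 1: $134,550 × 9/45 = $26,910. Book value $110,840.
Year 2: $134,550 × 8/45 = $23,920. Book value $86,920.
Year 3: $134,550 × 7/45 = $20,930. Book value $65,990.
Year 4: $134,550 × 6/45 = $17,940. Book value $48,050.
Year 5: $134,550 × 5/45 = $14,950. Book value $33,100.
Accumulated through year 5 = $137,750 − $33,100 = $104,650.

$104,650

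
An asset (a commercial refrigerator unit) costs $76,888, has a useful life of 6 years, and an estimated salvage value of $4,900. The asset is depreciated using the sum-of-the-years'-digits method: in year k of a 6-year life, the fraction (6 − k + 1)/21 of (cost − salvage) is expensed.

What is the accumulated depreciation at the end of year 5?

$68,560

Depreciable base = $76,888 − $4,900 = $71,988.
Sum of the years' digits = 6+5+4+3+2+1 = 21.
Year 1: $71,988 × 6/21 = $20,568. Book value $56,320.
Year 2: $71,988 × 5/21 = $17,140. Book value $39,180.
Year 3: $71,988 × 4/21 = $13,712. Book value $25,468.
Year 4: $71,988 × 3/21 = $10,284. Book value $15,184.
Year 5: $71,988 × 2/21 = $6,856. Book value $8,328.
Accumulated through year 5 = $76,888 − $8,328 = $68,560.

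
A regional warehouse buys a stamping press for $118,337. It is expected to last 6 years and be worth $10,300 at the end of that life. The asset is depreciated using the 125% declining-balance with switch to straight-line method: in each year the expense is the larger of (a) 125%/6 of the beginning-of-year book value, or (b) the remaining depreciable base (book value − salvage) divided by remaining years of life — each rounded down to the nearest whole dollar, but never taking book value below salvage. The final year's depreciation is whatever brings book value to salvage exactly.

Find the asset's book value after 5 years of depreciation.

$26,267

Depreciable base = $118,337 − $10,300 = $108,037.
Year 1: DB = ⌊$118,337 × 125%/6⌋ = $24,653; SL = ⌊$108,037/6⌋ = $18,006 → take DB $24,653. Book value $93,684.
Year 2: DB = ⌊$93,684 × 125%/6⌋ = $19,517; SL = ⌊$83,384/5⌋ = $16,676 → take DB $19,517. Book value $74,167.
Year 3: DB = ⌊$74,167 × 125%/6⌋ = $15,451; SL = ⌊$63,867/4⌋ = $15,966 → take SL $15,966. Book value $58,201.
Year 4: DB = ⌊$58,201 × 125%/6⌋ = $12,125; SL = ⌊$47,901/3⌋ = $15,967 → take SL $15,967. Book value $42,234.
Year 5: DB = ⌊$42,234 × 125%/6⌋ = $8,798; SL = ⌊$31,934/2⌋ = $15,967 → take SL $15,967. Book value $26,267.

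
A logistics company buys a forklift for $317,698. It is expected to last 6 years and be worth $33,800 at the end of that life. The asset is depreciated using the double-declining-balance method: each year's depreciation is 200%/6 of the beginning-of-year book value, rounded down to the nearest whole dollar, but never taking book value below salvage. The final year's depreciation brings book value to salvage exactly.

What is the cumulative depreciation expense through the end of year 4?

$254,942

Depreciable base = $317,698 − $33,800 = $283,898.
Year 1: ⌊$317,698 × 200%/6⌋ = $105,899. Book value $211,799.
Year 2: ⌊$211,799 × 200%/6⌋ = $70,599. Book value $141,200.
Year 3: ⌊$141,200 × 200%/6⌋ = $47,066. Book value $94,134.
Year 4: ⌊$94,134 × 200%/6⌋ = $31,378. Book value $62,756.
Accumulated through year 4 = $317,698 − $62,756 = $254,942.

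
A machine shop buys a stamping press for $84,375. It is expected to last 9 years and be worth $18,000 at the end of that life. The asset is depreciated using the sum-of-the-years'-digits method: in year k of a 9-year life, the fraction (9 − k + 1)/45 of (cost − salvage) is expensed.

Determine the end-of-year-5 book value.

Depreciable base = $84,375 − $18,000 = $66,375.
Sum of the years' digits = 9+8+7+6+5+4+3+2+1 = 45.
Year 1: $66,375 × 9/45 = $13,275. Book value $71,100.
Year 2: $66,375 × 8/45 = $11,800. Book value $59,300.
Year 3: $66,375 × 7/45 = $10,325. Book value $48,975.
Year 4: $66,375 × 6/45 = $8,850. Book value $40,125.
Year 5: $66,375 × 5/45 = $7,375. Book value $32,750.

$32,750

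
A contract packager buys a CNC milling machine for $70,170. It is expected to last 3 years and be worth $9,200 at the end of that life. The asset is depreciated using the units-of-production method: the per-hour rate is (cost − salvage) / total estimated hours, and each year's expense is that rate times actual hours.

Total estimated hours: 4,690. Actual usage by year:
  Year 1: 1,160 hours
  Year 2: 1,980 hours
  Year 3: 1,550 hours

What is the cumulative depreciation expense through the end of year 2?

$40,820

Depreciable base = $70,170 − $9,200 = $60,970.
Rate = $60,970 / 4,690 hours = $13 per hour.
Year 1: 1,160 × $13 = $15,080. Book value $55,090.
Year 2: 1,980 × $13 = $25,740. Book value $29,350.
Accumulated through year 2 = $70,170 − $29,350 = $40,820.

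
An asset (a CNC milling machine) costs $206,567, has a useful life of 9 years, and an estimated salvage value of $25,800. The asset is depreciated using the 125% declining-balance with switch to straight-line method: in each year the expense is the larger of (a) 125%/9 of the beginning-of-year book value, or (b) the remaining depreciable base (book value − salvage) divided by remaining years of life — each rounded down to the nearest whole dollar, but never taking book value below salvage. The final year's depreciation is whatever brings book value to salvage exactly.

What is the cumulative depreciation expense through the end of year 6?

Depreciable base = $206,567 − $25,800 = $180,767.
Year 1: DB = ⌊$206,567 × 125%/9⌋ = $28,689; SL = ⌊$180,767/9⌋ = $20,085 → take DB $28,689. Book value $177,878.
Year 2: DB = ⌊$177,878 × 125%/9⌋ = $24,705; SL = ⌊$152,078/8⌋ = $19,009 → take DB $24,705. Book value $153,173.
Year 3: DB = ⌊$153,173 × 125%/9⌋ = $21,274; SL = ⌊$127,373/7⌋ = $18,196 → take DB $21,274. Book value $131,899.
Year 4: DB = ⌊$131,899 × 125%/9⌋ = $18,319; SL = ⌊$106,099/6⌋ = $17,683 → take DB $18,319. Book value $113,580.
Year 5: DB = ⌊$113,580 × 125%/9⌋ = $15,775; SL = ⌊$87,780/5⌋ = $17,556 → take SL $17,556. Book value $96,024.
Year 6: DB = ⌊$96,024 × 125%/9⌋ = $13,336; SL = ⌊$70,224/4⌋ = $17,556 → take SL $17,556. Book value $78,468.
Accumulated through year 6 = $206,567 − $78,468 = $128,099.

$128,099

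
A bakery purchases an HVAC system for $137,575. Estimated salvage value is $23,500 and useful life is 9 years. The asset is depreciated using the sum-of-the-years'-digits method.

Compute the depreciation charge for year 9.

Depreciable base = $137,575 − $23,500 = $114,075.
Sum of the years' digits = 9+8+7+6+5+4+3+2+1 = 45.
Year 1: $114,075 × 9/45 = $22,815. Book value $114,760.
Year 2: $114,075 × 8/45 = $20,280. Book value $94,480.
Year 3: $114,075 × 7/45 = $17,745. Book value $76,735.
Year 4: $114,075 × 6/45 = $15,210. Book value $61,525.
Year 5: $114,075 × 5/45 = $12,675. Book value $48,850.
Year 6: $114,075 × 4/45 = $10,140. Book value $38,710.
Year 7: $114,075 × 3/45 = $7,605. Book value $31,105.
Year 8: $114,075 × 2/45 = $5,070. Book value $26,035.
Year 9: $114,075 × 1/45 = $2,535. Book value $23,500.

$2,535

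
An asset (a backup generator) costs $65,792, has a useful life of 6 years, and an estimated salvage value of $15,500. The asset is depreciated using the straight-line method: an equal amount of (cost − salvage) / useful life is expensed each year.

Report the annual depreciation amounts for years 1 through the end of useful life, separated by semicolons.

$8,382; $8,382; $8,382; $8,382; $8,382; $8,382

Depreciable base = $65,792 − $15,500 = $50,292.
Annual expense = $50,292 / 6 = $8,382.
End of year 1: book value $57,410.
End of year 2: book value $49,028.
End of year 3: book value $40,646.
End of year 4: book value $32,264.
End of year 5: book value $23,882.
End of year 6: book value $15,500.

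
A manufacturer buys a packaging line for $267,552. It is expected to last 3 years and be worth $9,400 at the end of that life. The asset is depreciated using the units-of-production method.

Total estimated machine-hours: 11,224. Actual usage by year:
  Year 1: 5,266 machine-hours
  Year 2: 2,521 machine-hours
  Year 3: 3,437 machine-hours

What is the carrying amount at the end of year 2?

Depreciable base = $267,552 − $9,400 = $258,152.
Rate = $258,152 / 11,224 machine-hours = $23 per machine-hour.
Year 1: 5,266 × $23 = $121,118. Book value $146,434.
Year 2: 2,521 × $23 = $57,983. Book value $88,451.

$88,451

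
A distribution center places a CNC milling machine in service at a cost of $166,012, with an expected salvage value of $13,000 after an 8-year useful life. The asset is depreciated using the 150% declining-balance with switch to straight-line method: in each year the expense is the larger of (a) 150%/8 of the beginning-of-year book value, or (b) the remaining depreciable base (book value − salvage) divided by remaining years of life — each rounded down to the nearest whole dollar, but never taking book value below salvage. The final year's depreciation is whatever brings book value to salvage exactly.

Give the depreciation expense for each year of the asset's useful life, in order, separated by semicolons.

Depreciable base = $166,012 − $13,000 = $153,012.
Year 1: DB = ⌊$166,012 × 150%/8⌋ = $31,127; SL = ⌊$153,012/8⌋ = $19,126 → take DB $31,127. Book value $134,885.
Year 2: DB = ⌊$134,885 × 150%/8⌋ = $25,290; SL = ⌊$121,885/7⌋ = $17,412 → take DB $25,290. Book value $109,595.
Year 3: DB = ⌊$109,595 × 150%/8⌋ = $20,549; SL = ⌊$96,595/6⌋ = $16,099 → take DB $20,549. Book value $89,046.
Year 4: DB = ⌊$89,046 × 150%/8⌋ = $16,696; SL = ⌊$76,046/5⌋ = $15,209 → take DB $16,696. Book value $72,350.
Year 5: DB = ⌊$72,350 × 150%/8⌋ = $13,565; SL = ⌊$59,350/4⌋ = $14,837 → take SL $14,837. Book value $57,513.
Year 6: DB = ⌊$57,513 × 150%/8⌋ = $10,783; SL = ⌊$44,513/3⌋ = $14,837 → take SL $14,837. Book value $42,676.
Year 7: DB = ⌊$42,676 × 150%/8⌋ = $8,001; SL = ⌊$29,676/2⌋ = $14,838 → take SL $14,838. Book value $27,838.
Year 8 (final): $27,838 − $13,000 = $14,838. Book value $13,000.

$31,127; $25,290; $20,549; $16,696; $14,837; $14,837; $14,838; $14,838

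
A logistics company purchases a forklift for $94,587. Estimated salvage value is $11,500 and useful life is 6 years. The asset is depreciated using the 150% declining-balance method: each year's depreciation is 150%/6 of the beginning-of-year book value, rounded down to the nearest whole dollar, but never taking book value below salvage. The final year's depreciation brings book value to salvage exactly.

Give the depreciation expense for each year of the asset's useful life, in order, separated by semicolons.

Depreciable base = $94,587 − $11,500 = $83,087.
Year 1: ⌊$94,587 × 150%/6⌋ = $23,646. Book value $70,941.
Year 2: ⌊$70,941 × 150%/6⌋ = $17,735. Book value $53,206.
Year 3: ⌊$53,206 × 150%/6⌋ = $13,301. Book value $39,905.
Year 4: ⌊$39,905 × 150%/6⌋ = $9,976. Book value $29,929.
Year 5: ⌊$29,929 × 150%/6⌋ = $7,482. Book value $22,447.
Year 6 (final): $22,447 − $11,500 = $10,947. Book value $11,500.

$23,646; $17,735; $13,301; $9,976; $7,482; $10,947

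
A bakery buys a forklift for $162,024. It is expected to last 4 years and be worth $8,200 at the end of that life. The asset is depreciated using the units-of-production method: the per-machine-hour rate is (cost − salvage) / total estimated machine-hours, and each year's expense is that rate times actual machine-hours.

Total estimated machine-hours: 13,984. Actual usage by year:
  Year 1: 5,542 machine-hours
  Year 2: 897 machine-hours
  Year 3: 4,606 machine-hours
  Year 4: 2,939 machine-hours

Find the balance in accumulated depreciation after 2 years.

$70,829

Depreciable base = $162,024 − $8,200 = $153,824.
Rate = $153,824 / 13,984 machine-hours = $11 per machine-hour.
Year 1: 5,542 × $11 = $60,962. Book value $101,062.
Year 2: 897 × $11 = $9,867. Book value $91,195.
Accumulated through year 2 = $162,024 − $91,195 = $70,829.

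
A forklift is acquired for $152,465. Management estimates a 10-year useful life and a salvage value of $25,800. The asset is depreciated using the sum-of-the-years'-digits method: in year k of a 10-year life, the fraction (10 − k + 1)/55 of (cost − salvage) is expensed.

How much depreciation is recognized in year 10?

Depreciable base = $152,465 − $25,800 = $126,665.
Sum of the years' digits = 10+9+8+7+6+5+4+3+2+1 = 55.
Year 1: $126,665 × 10/55 = $23,030. Book value $129,435.
Year 2: $126,665 × 9/55 = $20,727. Book value $108,708.
Year 3: $126,665 × 8/55 = $18,424. Book value $90,284.
Year 4: $126,665 × 7/55 = $16,121. Book value $74,163.
Year 5: $126,665 × 6/55 = $13,818. Book value $60,345.
Year 6: $126,665 × 5/55 = $11,515. Book value $48,830.
Year 7: $126,665 × 4/55 = $9,212. Book value $39,618.
Year 8: $126,665 × 3/55 = $6,909. Book value $32,709.
Year 9: $126,665 × 2/55 = $4,606. Book value $28,103.
Year 10: $126,665 × 1/55 = $2,303. Book value $25,800.

$2,303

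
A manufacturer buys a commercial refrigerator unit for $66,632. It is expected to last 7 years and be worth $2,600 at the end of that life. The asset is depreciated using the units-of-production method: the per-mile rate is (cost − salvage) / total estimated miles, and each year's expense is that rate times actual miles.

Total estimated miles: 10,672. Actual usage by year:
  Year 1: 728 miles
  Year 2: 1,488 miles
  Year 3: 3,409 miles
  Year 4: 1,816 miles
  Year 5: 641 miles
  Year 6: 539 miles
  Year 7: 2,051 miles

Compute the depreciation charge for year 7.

$12,306

Depreciable base = $66,632 − $2,600 = $64,032.
Rate = $64,032 / 10,672 miles = $6 per mile.
Year 1: 728 × $6 = $4,368. Book value $62,264.
Year 2: 1,488 × $6 = $8,928. Book value $53,336.
Year 3: 3,409 × $6 = $20,454. Book value $32,882.
Year 4: 1,816 × $6 = $10,896. Book value $21,986.
Year 5: 641 × $6 = $3,846. Book value $18,140.
Year 6: 539 × $6 = $3,234. Book value $14,906.
Year 7: 2,051 × $6 = $12,306. Book value $2,600.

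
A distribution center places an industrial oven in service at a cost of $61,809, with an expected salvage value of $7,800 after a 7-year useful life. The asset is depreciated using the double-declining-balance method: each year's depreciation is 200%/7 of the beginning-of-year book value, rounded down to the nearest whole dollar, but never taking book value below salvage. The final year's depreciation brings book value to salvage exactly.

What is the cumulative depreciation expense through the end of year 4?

$45,719

Depreciable base = $61,809 − $7,800 = $54,009.
Year 1: ⌊$61,809 × 200%/7⌋ = $17,659. Book value $44,150.
Year 2: ⌊$44,150 × 200%/7⌋ = $12,614. Book value $31,536.
Year 3: ⌊$31,536 × 200%/7⌋ = $9,010. Book value $22,526.
Year 4: ⌊$22,526 × 200%/7⌋ = $6,436. Book value $16,090.
Accumulated through year 4 = $61,809 − $16,090 = $45,719.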